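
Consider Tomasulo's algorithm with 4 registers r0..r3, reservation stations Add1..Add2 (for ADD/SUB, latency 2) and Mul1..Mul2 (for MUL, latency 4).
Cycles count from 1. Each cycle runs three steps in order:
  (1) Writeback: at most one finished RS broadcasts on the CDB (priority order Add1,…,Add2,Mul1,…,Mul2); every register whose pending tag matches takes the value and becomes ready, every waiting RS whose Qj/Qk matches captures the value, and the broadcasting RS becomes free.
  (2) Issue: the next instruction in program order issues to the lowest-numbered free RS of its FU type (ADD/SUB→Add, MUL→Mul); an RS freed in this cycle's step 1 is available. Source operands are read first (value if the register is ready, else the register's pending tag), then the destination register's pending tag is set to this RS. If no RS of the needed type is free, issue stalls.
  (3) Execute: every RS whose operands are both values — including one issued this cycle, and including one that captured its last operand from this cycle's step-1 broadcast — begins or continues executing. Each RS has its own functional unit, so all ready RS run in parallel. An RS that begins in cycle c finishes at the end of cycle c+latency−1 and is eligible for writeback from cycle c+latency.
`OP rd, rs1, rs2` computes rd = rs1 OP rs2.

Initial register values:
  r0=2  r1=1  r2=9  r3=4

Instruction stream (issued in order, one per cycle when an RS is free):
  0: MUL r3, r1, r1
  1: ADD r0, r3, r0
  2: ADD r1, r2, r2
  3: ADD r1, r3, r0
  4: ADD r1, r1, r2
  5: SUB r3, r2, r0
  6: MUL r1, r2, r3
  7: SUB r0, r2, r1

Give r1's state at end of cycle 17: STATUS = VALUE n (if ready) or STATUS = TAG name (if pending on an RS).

cycle 1: issue MUL r3<-Mul1 // r0:2,r1:1,r2:9,r3:Mul1
cycle 2: issue ADD r0<-Add1 // r0:Add1,r1:1,r2:9,r3:Mul1
cycle 3: issue ADD r1<-Add2 // r0:Add1,r1:Add2,r2:9,r3:Mul1
cycle 4: stall // r0:Add1,r1:Add2,r2:9,r3:Mul1
cycle 5: CDB Add2=18; issue ADD r1<-Add2 // r0:Add1,r1:Add2,r2:9,r3:Mul1
cycle 6: CDB Mul1=1; stall // r0:Add1,r1:Add2,r2:9,r3:1
cycle 7: stall // r0:Add1,r1:Add2,r2:9,r3:1
cycle 8: CDB Add1=3; issue ADD r1<-Add1 // r0:3,r1:Add1,r2:9,r3:1
cycle 9: stall // r0:3,r1:Add1,r2:9,r3:1
cycle 10: CDB Add2=4; issue SUB r3<-Add2 // r0:3,r1:Add1,r2:9,r3:Add2
cycle 11: issue MUL r1<-Mul1 // r0:3,r1:Mul1,r2:9,r3:Add2
cycle 12: CDB Add1=13; issue SUB r0<-Add1 // r0:Add1,r1:Mul1,r2:9,r3:Add2
cycle 13: CDB Add2=6 // r0:Add1,r1:Mul1,r2:9,r3:6
cycle 14: - // r0:Add1,r1:Mul1,r2:9,r3:6
cycle 15: - // r0:Add1,r1:Mul1,r2:9,r3:6
cycle 16: - // r0:Add1,r1:Mul1,r2:9,r3:6
cycle 17: CDB Mul1=54 // r0:Add1,r1:54,r2:9,r3:6

STATUS = VALUE 54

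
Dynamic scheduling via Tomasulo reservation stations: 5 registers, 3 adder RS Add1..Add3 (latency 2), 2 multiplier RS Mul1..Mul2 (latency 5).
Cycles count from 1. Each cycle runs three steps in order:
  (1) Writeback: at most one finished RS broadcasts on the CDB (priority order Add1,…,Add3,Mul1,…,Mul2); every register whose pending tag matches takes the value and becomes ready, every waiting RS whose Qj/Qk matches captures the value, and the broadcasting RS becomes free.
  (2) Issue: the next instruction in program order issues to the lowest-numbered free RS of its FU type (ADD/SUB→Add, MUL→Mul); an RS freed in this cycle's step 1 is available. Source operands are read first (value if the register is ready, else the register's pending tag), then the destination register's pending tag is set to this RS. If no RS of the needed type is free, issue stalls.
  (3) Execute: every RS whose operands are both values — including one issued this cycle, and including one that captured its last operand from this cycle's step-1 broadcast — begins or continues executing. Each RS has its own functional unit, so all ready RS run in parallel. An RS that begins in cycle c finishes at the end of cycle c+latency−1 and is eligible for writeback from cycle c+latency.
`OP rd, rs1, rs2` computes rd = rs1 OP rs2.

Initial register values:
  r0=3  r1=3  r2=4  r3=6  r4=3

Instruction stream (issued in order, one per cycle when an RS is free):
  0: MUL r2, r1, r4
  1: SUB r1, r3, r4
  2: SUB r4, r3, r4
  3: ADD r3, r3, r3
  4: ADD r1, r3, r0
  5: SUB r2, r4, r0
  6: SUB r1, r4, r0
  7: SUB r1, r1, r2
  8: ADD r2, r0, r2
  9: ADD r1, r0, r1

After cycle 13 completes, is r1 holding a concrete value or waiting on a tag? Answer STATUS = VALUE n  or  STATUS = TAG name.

STATUS = TAG Add3

c1: issue MUL r2<-Mul1 | r0:3,r1:3,r2:Mul1,r3:6,r4:3
c2: issue SUB r1<-Add1 | r0:3,r1:Add1,r2:Mul1,r3:6,r4:3
c3: issue SUB r4<-Add2 | r0:3,r1:Add1,r2:Mul1,r3:6,r4:Add2
c4: CDB Add1=3; issue ADD r3<-Add1 | r0:3,r1:3,r2:Mul1,r3:Add1,r4:Add2
c5: CDB Add2=3; issue ADD r1<-Add2 | r0:3,r1:Add2,r2:Mul1,r3:Add1,r4:3
c6: CDB Add1=12; issue SUB r2<-Add1 | r0:3,r1:Add2,r2:Add1,r3:12,r4:3
c7: CDB Mul1=9; issue SUB r1<-Add3 | r0:3,r1:Add3,r2:Add1,r3:12,r4:3
c8: CDB Add1=0; issue SUB r1<-Add1 | r0:3,r1:Add1,r2:0,r3:12,r4:3
c9: CDB Add2=15; issue ADD r2<-Add2 | r0:3,r1:Add1,r2:Add2,r3:12,r4:3
c10: CDB Add3=0; issue ADD r1<-Add3 | r0:3,r1:Add3,r2:Add2,r3:12,r4:3
c11: CDB Add2=3 | r0:3,r1:Add3,r2:3,r3:12,r4:3
c12: CDB Add1=0 | r0:3,r1:Add3,r2:3,r3:12,r4:3
c13: - | r0:3,r1:Add3,r2:3,r3:12,r4:3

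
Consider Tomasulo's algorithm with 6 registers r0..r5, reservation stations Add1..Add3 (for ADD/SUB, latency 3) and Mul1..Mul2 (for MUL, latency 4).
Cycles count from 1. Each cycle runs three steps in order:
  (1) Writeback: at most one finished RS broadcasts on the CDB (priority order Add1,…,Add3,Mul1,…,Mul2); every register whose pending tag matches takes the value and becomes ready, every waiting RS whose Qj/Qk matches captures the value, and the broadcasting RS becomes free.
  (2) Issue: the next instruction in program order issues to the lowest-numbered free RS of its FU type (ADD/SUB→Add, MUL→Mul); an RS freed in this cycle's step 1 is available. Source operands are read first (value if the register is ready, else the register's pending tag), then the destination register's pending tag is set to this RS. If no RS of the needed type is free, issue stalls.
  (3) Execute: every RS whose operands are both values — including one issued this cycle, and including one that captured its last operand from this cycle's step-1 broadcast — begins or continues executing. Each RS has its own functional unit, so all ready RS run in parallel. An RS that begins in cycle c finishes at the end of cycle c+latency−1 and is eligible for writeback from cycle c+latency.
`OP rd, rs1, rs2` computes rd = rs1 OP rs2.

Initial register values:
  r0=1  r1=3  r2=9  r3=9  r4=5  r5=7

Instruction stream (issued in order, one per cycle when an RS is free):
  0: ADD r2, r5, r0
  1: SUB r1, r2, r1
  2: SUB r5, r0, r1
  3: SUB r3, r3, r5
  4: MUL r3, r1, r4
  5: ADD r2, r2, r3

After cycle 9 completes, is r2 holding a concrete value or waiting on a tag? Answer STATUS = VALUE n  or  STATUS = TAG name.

cycle 1: issue ADD r2<-Add1 // r0:1,r1:3,r2:Add1,r3:9,r4:5,r5:7
cycle 2: issue SUB r1<-Add2 // r0:1,r1:Add2,r2:Add1,r3:9,r4:5,r5:7
cycle 3: issue SUB r5<-Add3 // r0:1,r1:Add2,r2:Add1,r3:9,r4:5,r5:Add3
cycle 4: CDB Add1=8; issue SUB r3<-Add1 // r0:1,r1:Add2,r2:8,r3:Add1,r4:5,r5:Add3
cycle 5: issue MUL r3<-Mul1 // r0:1,r1:Add2,r2:8,r3:Mul1,r4:5,r5:Add3
cycle 6: stall // r0:1,r1:Add2,r2:8,r3:Mul1,r4:5,r5:Add3
cycle 7: CDB Add2=5; issue ADD r2<-Add2 // r0:1,r1:5,r2:Add2,r3:Mul1,r4:5,r5:Add3
cycle 8: - // r0:1,r1:5,r2:Add2,r3:Mul1,r4:5,r5:Add3
cycle 9: - // r0:1,r1:5,r2:Add2,r3:Mul1,r4:5,r5:Add3

STATUS = TAG Add2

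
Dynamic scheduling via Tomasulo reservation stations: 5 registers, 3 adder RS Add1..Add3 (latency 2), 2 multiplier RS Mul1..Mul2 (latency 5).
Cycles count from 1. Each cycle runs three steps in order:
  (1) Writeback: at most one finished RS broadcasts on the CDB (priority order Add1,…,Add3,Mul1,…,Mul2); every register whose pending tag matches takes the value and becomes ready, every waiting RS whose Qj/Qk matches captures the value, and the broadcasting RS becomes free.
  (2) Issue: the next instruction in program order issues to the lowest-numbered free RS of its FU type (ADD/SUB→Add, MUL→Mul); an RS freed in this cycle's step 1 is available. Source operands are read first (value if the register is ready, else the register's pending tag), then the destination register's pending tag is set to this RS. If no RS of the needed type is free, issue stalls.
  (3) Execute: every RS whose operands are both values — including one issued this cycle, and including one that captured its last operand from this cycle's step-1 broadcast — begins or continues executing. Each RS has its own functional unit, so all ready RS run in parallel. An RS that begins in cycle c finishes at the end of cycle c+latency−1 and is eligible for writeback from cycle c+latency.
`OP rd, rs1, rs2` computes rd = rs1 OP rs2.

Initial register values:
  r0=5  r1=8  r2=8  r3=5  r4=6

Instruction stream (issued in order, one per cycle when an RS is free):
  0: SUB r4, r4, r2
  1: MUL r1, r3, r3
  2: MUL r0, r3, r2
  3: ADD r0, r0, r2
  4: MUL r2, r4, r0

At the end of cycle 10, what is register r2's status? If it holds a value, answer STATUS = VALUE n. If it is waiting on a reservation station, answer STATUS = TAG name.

  c1: issue SUB r4<-Add1  regs: r0:5,r1:8,r2:8,r3:5,r4:Add1
  c2: issue MUL r1<-Mul1  regs: r0:5,r1:Mul1,r2:8,r3:5,r4:Add1
  c3: CDB Add1=-2; issue MUL r0<-Mul2  regs: r0:Mul2,r1:Mul1,r2:8,r3:5,r4:-2
  c4: issue ADD r0<-Add1  regs: r0:Add1,r1:Mul1,r2:8,r3:5,r4:-2
  c5: stall  regs: r0:Add1,r1:Mul1,r2:8,r3:5,r4:-2
  c6: stall  regs: r0:Add1,r1:Mul1,r2:8,r3:5,r4:-2
  c7: CDB Mul1=25; issue MUL r2<-Mul1  regs: r0:Add1,r1:25,r2:Mul1,r3:5,r4:-2
  c8: CDB Mul2=40  regs: r0:Add1,r1:25,r2:Mul1,r3:5,r4:-2
  c9: -  regs: r0:Add1,r1:25,r2:Mul1,r3:5,r4:-2
  c10: CDB Add1=48  regs: r0:48,r1:25,r2:Mul1,r3:5,r4:-2

STATUS = TAG Mul1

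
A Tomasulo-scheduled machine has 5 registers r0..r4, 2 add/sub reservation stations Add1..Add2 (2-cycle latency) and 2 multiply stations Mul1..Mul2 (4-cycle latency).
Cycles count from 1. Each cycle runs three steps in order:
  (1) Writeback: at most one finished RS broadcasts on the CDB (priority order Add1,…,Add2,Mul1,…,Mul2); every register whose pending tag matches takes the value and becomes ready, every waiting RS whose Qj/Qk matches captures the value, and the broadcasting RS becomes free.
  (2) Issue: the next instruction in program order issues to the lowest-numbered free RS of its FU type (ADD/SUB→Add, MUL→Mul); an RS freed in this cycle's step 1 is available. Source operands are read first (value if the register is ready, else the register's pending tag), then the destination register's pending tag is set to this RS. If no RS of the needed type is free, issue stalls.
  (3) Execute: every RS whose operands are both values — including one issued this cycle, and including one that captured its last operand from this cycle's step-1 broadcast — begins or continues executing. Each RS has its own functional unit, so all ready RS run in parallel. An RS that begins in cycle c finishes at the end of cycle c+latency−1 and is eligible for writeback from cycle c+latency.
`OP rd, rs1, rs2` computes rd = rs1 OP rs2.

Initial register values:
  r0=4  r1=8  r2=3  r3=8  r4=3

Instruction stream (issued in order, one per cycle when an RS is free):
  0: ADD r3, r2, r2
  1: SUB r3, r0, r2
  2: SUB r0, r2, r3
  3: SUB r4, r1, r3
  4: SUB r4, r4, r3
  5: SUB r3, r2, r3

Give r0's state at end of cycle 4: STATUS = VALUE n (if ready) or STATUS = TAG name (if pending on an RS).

STATUS = TAG Add1

  c1: issue ADD r3<-Add1  regs: r0:4,r1:8,r2:3,r3:Add1,r4:3
  c2: issue SUB r3<-Add2  regs: r0:4,r1:8,r2:3,r3:Add2,r4:3
  c3: CDB Add1=6; issue SUB r0<-Add1  regs: r0:Add1,r1:8,r2:3,r3:Add2,r4:3
  c4: CDB Add2=1; issue SUB r4<-Add2  regs: r0:Add1,r1:8,r2:3,r3:1,r4:Add2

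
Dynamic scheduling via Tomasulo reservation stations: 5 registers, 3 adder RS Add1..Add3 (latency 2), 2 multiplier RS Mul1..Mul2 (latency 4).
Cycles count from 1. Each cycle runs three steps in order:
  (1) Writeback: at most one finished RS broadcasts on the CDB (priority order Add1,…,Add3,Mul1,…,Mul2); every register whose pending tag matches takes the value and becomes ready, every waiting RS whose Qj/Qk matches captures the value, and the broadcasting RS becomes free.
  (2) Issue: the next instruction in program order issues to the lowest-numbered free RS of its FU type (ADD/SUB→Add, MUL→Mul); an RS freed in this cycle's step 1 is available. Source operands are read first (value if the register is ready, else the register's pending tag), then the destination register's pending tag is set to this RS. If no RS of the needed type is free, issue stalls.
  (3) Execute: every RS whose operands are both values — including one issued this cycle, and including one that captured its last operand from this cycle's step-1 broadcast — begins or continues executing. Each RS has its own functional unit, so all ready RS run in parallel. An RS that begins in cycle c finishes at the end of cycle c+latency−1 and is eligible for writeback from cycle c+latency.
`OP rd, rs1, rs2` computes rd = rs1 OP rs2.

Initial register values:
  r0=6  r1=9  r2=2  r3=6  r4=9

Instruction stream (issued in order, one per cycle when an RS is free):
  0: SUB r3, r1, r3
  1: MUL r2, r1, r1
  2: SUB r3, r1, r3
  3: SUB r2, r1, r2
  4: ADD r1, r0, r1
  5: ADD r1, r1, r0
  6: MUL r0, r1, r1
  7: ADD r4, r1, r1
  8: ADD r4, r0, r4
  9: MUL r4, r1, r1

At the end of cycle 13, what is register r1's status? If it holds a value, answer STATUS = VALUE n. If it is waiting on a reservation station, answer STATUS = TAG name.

  c1: issue SUB r3<-Add1  regs: r0:6,r1:9,r2:2,r3:Add1,r4:9
  c2: issue MUL r2<-Mul1  regs: r0:6,r1:9,r2:Mul1,r3:Add1,r4:9
  c3: CDB Add1=3; issue SUB r3<-Add1  regs: r0:6,r1:9,r2:Mul1,r3:Add1,r4:9
  c4: issue SUB r2<-Add2  regs: r0:6,r1:9,r2:Add2,r3:Add1,r4:9
  c5: CDB Add1=6; issue ADD r1<-Add1  regs: r0:6,r1:Add1,r2:Add2,r3:6,r4:9
  c6: CDB Mul1=81; issue ADD r1<-Add3  regs: r0:6,r1:Add3,r2:Add2,r3:6,r4:9
  c7: CDB Add1=15; issue MUL r0<-Mul1  regs: r0:Mul1,r1:Add3,r2:Add2,r3:6,r4:9
  c8: CDB Add2=-72; issue ADD r4<-Add1  regs: r0:Mul1,r1:Add3,r2:-72,r3:6,r4:Add1
  c9: CDB Add3=21; issue ADD r4<-Add2  regs: r0:Mul1,r1:21,r2:-72,r3:6,r4:Add2
  c10: issue MUL r4<-Mul2  regs: r0:Mul1,r1:21,r2:-72,r3:6,r4:Mul2
  c11: CDB Add1=42  regs: r0:Mul1,r1:21,r2:-72,r3:6,r4:Mul2
  c12: -  regs: r0:Mul1,r1:21,r2:-72,r3:6,r4:Mul2
  c13: CDB Mul1=441  regs: r0:441,r1:21,r2:-72,r3:6,r4:Mul2

STATUS = VALUE 21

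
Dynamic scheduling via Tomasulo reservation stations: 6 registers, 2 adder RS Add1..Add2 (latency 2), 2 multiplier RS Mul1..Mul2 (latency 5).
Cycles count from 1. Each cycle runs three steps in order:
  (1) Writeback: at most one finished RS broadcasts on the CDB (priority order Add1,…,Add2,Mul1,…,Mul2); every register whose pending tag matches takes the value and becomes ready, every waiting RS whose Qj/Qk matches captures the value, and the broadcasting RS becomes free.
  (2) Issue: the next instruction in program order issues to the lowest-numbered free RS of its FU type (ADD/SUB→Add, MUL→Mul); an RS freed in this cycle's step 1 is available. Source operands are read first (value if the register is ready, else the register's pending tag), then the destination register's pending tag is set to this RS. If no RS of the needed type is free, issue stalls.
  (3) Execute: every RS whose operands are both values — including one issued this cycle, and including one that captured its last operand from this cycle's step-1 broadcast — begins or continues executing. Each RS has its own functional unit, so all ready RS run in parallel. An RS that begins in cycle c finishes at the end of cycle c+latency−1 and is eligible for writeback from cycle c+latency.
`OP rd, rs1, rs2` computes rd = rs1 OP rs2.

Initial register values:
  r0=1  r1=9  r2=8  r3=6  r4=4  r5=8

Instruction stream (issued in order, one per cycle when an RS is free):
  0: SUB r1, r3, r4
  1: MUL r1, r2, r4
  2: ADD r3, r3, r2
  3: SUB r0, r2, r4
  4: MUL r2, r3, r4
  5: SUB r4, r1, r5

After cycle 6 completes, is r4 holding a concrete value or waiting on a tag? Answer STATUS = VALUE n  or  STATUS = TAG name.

c1: issue SUB r1<-Add1 | r0:1,r1:Add1,r2:8,r3:6,r4:4,r5:8
c2: issue MUL r1<-Mul1 | r0:1,r1:Mul1,r2:8,r3:6,r4:4,r5:8
c3: CDB Add1=2; issue ADD r3<-Add1 | r0:1,r1:Mul1,r2:8,r3:Add1,r4:4,r5:8
c4: issue SUB r0<-Add2 | r0:Add2,r1:Mul1,r2:8,r3:Add1,r4:4,r5:8
c5: CDB Add1=14; issue MUL r2<-Mul2 | r0:Add2,r1:Mul1,r2:Mul2,r3:14,r4:4,r5:8
c6: CDB Add2=4; issue SUB r4<-Add1 | r0:4,r1:Mul1,r2:Mul2,r3:14,r4:Add1,r5:8

STATUS = TAG Add1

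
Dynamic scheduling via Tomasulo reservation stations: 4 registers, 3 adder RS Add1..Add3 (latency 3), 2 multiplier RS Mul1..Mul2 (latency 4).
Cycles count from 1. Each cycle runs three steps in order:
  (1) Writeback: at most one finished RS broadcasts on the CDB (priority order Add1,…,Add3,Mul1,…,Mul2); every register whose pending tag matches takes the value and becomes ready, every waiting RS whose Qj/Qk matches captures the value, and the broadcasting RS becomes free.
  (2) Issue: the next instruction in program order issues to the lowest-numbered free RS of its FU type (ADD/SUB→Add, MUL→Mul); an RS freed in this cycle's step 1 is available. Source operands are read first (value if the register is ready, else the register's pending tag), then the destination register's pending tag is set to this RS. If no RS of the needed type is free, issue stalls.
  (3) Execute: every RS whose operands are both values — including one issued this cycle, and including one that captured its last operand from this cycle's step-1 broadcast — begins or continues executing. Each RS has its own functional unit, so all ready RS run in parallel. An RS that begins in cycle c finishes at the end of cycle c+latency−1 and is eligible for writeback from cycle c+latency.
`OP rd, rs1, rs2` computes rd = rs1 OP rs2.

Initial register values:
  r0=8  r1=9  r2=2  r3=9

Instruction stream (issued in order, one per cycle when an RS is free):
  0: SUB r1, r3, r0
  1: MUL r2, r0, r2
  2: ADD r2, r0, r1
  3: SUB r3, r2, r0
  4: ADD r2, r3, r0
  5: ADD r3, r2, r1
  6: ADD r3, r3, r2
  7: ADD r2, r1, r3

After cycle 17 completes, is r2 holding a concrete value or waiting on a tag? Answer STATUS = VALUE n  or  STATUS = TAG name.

  c1: issue SUB r1<-Add1  regs: r0:8,r1:Add1,r2:2,r3:9
  c2: issue MUL r2<-Mul1  regs: r0:8,r1:Add1,r2:Mul1,r3:9
  c3: issue ADD r2<-Add2  regs: r0:8,r1:Add1,r2:Add2,r3:9
  c4: CDB Add1=1; issue SUB r3<-Add1  regs: r0:8,r1:1,r2:Add2,r3:Add1
  c5: issue ADD r2<-Add3  regs: r0:8,r1:1,r2:Add3,r3:Add1
  c6: CDB Mul1=16; stall  regs: r0:8,r1:1,r2:Add3,r3:Add1
  c7: CDB Add2=9; issue ADD r3<-Add2  regs: r0:8,r1:1,r2:Add3,r3:Add2
  c8: stall  regs: r0:8,r1:1,r2:Add3,r3:Add2
  c9: stall  regs: r0:8,r1:1,r2:Add3,r3:Add2
  c10: CDB Add1=1; issue ADD r3<-Add1  regs: r0:8,r1:1,r2:Add3,r3:Add1
  c11: stall  regs: r0:8,r1:1,r2:Add3,r3:Add1
  c12: stall  regs: r0:8,r1:1,r2:Add3,r3:Add1
  c13: CDB Add3=9; issue ADD r2<-Add3  regs: r0:8,r1:1,r2:Add3,r3:Add1
  c14: -  regs: r0:8,r1:1,r2:Add3,r3:Add1
  c15: -  regs: r0:8,r1:1,r2:Add3,r3:Add1
  c16: CDB Add2=10  regs: r0:8,r1:1,r2:Add3,r3:Add1
  c17: -  regs: r0:8,r1:1,r2:Add3,r3:Add1

STATUS = TAG Add3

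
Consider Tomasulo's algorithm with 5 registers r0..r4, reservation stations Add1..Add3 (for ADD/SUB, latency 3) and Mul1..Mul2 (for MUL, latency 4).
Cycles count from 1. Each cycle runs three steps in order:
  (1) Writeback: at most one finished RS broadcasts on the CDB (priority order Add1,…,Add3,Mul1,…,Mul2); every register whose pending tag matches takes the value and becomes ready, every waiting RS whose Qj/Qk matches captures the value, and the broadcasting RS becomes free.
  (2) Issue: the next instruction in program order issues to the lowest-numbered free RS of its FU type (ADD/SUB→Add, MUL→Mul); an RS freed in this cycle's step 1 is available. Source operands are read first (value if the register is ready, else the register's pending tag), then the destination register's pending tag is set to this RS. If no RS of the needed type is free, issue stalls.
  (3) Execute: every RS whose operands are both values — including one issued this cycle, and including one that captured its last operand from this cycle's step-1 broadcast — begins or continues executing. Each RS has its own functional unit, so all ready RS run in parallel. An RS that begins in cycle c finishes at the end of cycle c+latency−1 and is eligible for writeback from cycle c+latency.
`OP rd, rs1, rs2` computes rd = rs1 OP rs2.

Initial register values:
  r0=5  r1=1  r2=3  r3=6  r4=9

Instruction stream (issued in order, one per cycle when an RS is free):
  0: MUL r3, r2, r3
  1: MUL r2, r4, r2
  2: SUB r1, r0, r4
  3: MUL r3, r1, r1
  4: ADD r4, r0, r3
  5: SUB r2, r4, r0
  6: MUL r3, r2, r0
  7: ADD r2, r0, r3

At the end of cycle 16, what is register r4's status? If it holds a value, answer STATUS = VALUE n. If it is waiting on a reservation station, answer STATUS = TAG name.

cycle 1: issue MUL r3<-Mul1 // r0:5,r1:1,r2:3,r3:Mul1,r4:9
cycle 2: issue MUL r2<-Mul2 // r0:5,r1:1,r2:Mul2,r3:Mul1,r4:9
cycle 3: issue SUB r1<-Add1 // r0:5,r1:Add1,r2:Mul2,r3:Mul1,r4:9
cycle 4: stall // r0:5,r1:Add1,r2:Mul2,r3:Mul1,r4:9
cycle 5: CDB Mul1=18; issue MUL r3<-Mul1 // r0:5,r1:Add1,r2:Mul2,r3:Mul1,r4:9
cycle 6: CDB Add1=-4; issue ADD r4<-Add1 // r0:5,r1:-4,r2:Mul2,r3:Mul1,r4:Add1
cycle 7: CDB Mul2=27; issue SUB r2<-Add2 // r0:5,r1:-4,r2:Add2,r3:Mul1,r4:Add1
cycle 8: issue MUL r3<-Mul2 // r0:5,r1:-4,r2:Add2,r3:Mul2,r4:Add1
cycle 9: issue ADD r2<-Add3 // r0:5,r1:-4,r2:Add3,r3:Mul2,r4:Add1
cycle 10: CDB Mul1=16 // r0:5,r1:-4,r2:Add3,r3:Mul2,r4:Add1
cycle 11: - // r0:5,r1:-4,r2:Add3,r3:Mul2,r4:Add1
cycle 12: - // r0:5,r1:-4,r2:Add3,r3:Mul2,r4:Add1
cycle 13: CDB Add1=21 // r0:5,r1:-4,r2:Add3,r3:Mul2,r4:21
cycle 14: - // r0:5,r1:-4,r2:Add3,r3:Mul2,r4:21
cycle 15: - // r0:5,r1:-4,r2:Add3,r3:Mul2,r4:21
cycle 16: CDB Add2=16 // r0:5,r1:-4,r2:Add3,r3:Mul2,r4:21

STATUS = VALUE 21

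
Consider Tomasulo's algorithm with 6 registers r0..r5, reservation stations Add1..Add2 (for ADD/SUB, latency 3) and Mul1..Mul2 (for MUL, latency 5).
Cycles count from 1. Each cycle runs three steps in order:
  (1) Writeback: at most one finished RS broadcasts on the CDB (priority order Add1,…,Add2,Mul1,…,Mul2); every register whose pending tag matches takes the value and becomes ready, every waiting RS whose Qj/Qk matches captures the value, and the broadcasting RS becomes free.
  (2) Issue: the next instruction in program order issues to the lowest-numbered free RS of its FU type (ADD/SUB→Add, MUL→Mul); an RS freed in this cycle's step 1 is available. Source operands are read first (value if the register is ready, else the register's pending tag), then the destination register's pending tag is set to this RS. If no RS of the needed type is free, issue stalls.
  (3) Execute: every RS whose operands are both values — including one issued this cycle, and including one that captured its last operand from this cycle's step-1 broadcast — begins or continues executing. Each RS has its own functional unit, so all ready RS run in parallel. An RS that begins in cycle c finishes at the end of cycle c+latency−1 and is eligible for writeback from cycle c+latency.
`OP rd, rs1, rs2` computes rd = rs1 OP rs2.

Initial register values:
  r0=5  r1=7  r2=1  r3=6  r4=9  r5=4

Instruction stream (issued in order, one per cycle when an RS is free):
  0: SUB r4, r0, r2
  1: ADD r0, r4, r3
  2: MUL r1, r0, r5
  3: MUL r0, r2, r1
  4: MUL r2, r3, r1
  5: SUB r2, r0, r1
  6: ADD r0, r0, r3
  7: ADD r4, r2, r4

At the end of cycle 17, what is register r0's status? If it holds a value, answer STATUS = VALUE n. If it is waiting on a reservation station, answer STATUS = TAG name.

c1: issue SUB r4<-Add1 | r0:5,r1:7,r2:1,r3:6,r4:Add1,r5:4
c2: issue ADD r0<-Add2 | r0:Add2,r1:7,r2:1,r3:6,r4:Add1,r5:4
c3: issue MUL r1<-Mul1 | r0:Add2,r1:Mul1,r2:1,r3:6,r4:Add1,r5:4
c4: CDB Add1=4; issue MUL r0<-Mul2 | r0:Mul2,r1:Mul1,r2:1,r3:6,r4:4,r5:4
c5: stall | r0:Mul2,r1:Mul1,r2:1,r3:6,r4:4,r5:4
c6: stall | r0:Mul2,r1:Mul1,r2:1,r3:6,r4:4,r5:4
c7: CDB Add2=10; stall | r0:Mul2,r1:Mul1,r2:1,r3:6,r4:4,r5:4
c8: stall | r0:Mul2,r1:Mul1,r2:1,r3:6,r4:4,r5:4
c9: stall | r0:Mul2,r1:Mul1,r2:1,r3:6,r4:4,r5:4
c10: stall | r0:Mul2,r1:Mul1,r2:1,r3:6,r4:4,r5:4
c11: stall | r0:Mul2,r1:Mul1,r2:1,r3:6,r4:4,r5:4
c12: CDB Mul1=40; issue MUL r2<-Mul1 | r0:Mul2,r1:40,r2:Mul1,r3:6,r4:4,r5:4
c13: issue SUB r2<-Add1 | r0:Mul2,r1:40,r2:Add1,r3:6,r4:4,r5:4
c14: issue ADD r0<-Add2 | r0:Add2,r1:40,r2:Add1,r3:6,r4:4,r5:4
c15: stall | r0:Add2,r1:40,r2:Add1,r3:6,r4:4,r5:4
c16: stall | r0:Add2,r1:40,r2:Add1,r3:6,r4:4,r5:4
c17: CDB Mul1=240; stall | r0:Add2,r1:40,r2:Add1,r3:6,r4:4,r5:4

STATUS = TAG Add2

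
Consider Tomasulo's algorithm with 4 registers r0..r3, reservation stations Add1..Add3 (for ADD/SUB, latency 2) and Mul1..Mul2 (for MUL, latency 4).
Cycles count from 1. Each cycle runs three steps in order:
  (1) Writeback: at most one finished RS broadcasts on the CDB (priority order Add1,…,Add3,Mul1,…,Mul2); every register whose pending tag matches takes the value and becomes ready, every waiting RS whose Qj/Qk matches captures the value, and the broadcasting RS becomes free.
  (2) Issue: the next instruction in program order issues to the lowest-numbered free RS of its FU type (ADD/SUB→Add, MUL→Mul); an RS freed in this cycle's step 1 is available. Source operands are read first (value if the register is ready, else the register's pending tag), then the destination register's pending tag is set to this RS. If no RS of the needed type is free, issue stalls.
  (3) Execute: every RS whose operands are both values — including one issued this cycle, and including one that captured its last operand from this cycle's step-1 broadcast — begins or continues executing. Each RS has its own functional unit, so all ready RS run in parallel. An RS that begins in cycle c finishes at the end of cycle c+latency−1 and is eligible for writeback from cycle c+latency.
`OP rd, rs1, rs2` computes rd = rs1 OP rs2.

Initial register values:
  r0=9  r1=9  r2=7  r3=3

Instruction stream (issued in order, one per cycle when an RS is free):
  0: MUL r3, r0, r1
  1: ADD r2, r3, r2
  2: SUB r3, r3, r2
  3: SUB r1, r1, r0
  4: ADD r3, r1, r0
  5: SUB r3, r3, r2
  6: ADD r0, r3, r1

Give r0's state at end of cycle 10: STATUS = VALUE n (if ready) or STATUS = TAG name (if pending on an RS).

c1: issue MUL r3<-Mul1 | r0:9,r1:9,r2:7,r3:Mul1
c2: issue ADD r2<-Add1 | r0:9,r1:9,r2:Add1,r3:Mul1
c3: issue SUB r3<-Add2 | r0:9,r1:9,r2:Add1,r3:Add2
c4: issue SUB r1<-Add3 | r0:9,r1:Add3,r2:Add1,r3:Add2
c5: CDB Mul1=81; stall | r0:9,r1:Add3,r2:Add1,r3:Add2
c6: CDB Add3=0; issue ADD r3<-Add3 | r0:9,r1:0,r2:Add1,r3:Add3
c7: CDB Add1=88; issue SUB r3<-Add1 | r0:9,r1:0,r2:88,r3:Add1
c8: CDB Add3=9; issue ADD r0<-Add3 | r0:Add3,r1:0,r2:88,r3:Add1
c9: CDB Add2=-7 | r0:Add3,r1:0,r2:88,r3:Add1
c10: CDB Add1=-79 | r0:Add3,r1:0,r2:88,r3:-79

STATUS = TAG Add3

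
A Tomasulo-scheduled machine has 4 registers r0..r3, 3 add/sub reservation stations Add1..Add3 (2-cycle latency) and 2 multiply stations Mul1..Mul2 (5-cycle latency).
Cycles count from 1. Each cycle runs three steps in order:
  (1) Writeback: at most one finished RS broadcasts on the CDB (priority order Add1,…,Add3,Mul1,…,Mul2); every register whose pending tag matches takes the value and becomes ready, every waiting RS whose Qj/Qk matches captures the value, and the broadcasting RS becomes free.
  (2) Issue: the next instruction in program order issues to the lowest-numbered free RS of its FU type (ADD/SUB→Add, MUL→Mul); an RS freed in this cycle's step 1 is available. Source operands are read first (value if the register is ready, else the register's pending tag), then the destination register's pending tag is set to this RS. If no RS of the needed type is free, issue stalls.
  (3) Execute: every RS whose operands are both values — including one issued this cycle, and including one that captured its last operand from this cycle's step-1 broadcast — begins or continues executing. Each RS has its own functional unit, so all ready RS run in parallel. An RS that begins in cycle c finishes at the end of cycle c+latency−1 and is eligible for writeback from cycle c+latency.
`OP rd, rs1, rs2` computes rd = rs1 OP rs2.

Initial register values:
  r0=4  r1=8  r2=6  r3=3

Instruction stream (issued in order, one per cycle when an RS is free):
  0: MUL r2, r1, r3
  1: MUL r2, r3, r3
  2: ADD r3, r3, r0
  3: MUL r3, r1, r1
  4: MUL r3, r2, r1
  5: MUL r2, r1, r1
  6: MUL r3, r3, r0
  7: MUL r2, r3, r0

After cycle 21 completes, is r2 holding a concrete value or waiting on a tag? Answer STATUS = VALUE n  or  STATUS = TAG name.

STATUS = TAG Mul1

cycle 1: issue MUL r2<-Mul1 // r0:4,r1:8,r2:Mul1,r3:3
cycle 2: issue MUL r2<-Mul2 // r0:4,r1:8,r2:Mul2,r3:3
cycle 3: issue ADD r3<-Add1 // r0:4,r1:8,r2:Mul2,r3:Add1
cycle 4: stall // r0:4,r1:8,r2:Mul2,r3:Add1
cycle 5: CDB Add1=7; stall // r0:4,r1:8,r2:Mul2,r3:7
cycle 6: CDB Mul1=24; issue MUL r3<-Mul1 // r0:4,r1:8,r2:Mul2,r3:Mul1
cycle 7: CDB Mul2=9; issue MUL r3<-Mul2 // r0:4,r1:8,r2:9,r3:Mul2
cycle 8: stall // r0:4,r1:8,r2:9,r3:Mul2
cycle 9: stall // r0:4,r1:8,r2:9,r3:Mul2
cycle 10: stall // r0:4,r1:8,r2:9,r3:Mul2
cycle 11: CDB Mul1=64; issue MUL r2<-Mul1 // r0:4,r1:8,r2:Mul1,r3:Mul2
cycle 12: CDB Mul2=72; issue MUL r3<-Mul2 // r0:4,r1:8,r2:Mul1,r3:Mul2
cycle 13: stall // r0:4,r1:8,r2:Mul1,r3:Mul2
cycle 14: stall // r0:4,r1:8,r2:Mul1,r3:Mul2
cycle 15: stall // r0:4,r1:8,r2:Mul1,r3:Mul2
cycle 16: CDB Mul1=64; issue MUL r2<-Mul1 // r0:4,r1:8,r2:Mul1,r3:Mul2
cycle 17: CDB Mul2=288 // r0:4,r1:8,r2:Mul1,r3:288
cycle 18: - // r0:4,r1:8,r2:Mul1,r3:288
cycle 19: - // r0:4,r1:8,r2:Mul1,r3:288
cycle 20: - // r0:4,r1:8,r2:Mul1,r3:288
cycle 21: - // r0:4,r1:8,r2:Mul1,r3:288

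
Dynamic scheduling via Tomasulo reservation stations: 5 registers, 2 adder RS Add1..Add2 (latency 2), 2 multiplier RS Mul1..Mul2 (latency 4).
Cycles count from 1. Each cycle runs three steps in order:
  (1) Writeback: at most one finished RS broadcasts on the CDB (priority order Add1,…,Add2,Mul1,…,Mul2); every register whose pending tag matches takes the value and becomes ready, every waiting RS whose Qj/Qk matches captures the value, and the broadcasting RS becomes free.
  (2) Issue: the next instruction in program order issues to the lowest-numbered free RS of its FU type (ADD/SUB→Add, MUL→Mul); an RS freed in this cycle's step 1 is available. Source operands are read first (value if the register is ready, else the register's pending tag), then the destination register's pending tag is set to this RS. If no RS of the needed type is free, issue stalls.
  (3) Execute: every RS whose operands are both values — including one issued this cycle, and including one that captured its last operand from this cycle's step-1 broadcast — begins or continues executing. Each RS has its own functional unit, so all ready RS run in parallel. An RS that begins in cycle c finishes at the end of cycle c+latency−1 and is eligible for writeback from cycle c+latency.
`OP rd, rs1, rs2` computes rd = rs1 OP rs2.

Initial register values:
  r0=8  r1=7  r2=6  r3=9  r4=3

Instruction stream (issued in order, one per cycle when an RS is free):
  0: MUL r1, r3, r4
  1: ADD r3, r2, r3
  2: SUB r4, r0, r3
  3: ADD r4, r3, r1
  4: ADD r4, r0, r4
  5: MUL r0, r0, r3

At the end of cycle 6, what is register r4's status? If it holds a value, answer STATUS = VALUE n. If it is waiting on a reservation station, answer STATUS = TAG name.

c1: issue MUL r1<-Mul1 | r0:8,r1:Mul1,r2:6,r3:9,r4:3
c2: issue ADD r3<-Add1 | r0:8,r1:Mul1,r2:6,r3:Add1,r4:3
c3: issue SUB r4<-Add2 | r0:8,r1:Mul1,r2:6,r3:Add1,r4:Add2
c4: CDB Add1=15; issue ADD r4<-Add1 | r0:8,r1:Mul1,r2:6,r3:15,r4:Add1
c5: CDB Mul1=27; stall | r0:8,r1:27,r2:6,r3:15,r4:Add1
c6: CDB Add2=-7; issue ADD r4<-Add2 | r0:8,r1:27,r2:6,r3:15,r4:Add2

STATUS = TAG Add2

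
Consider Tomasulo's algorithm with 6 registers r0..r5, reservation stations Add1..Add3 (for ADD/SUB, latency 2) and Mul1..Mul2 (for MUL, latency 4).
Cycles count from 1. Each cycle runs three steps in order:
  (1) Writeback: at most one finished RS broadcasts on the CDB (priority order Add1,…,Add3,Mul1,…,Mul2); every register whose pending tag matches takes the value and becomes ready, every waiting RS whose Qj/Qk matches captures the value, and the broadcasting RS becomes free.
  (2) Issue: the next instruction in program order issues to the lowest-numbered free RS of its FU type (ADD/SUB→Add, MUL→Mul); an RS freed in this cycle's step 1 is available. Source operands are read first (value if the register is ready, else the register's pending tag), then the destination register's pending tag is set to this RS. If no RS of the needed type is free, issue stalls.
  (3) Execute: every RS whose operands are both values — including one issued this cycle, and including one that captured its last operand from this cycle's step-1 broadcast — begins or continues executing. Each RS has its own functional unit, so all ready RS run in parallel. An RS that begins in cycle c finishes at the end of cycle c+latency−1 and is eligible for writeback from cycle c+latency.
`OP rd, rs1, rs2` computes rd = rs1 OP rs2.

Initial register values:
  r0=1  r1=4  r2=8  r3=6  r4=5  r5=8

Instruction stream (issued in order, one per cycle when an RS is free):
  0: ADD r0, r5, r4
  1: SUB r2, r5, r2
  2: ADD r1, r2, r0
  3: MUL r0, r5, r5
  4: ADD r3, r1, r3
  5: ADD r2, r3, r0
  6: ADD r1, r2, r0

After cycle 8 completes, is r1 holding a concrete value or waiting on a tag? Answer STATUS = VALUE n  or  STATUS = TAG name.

STATUS = TAG Add3

c1: issue ADD r0<-Add1 | r0:Add1,r1:4,r2:8,r3:6,r4:5,r5:8
c2: issue SUB r2<-Add2 | r0:Add1,r1:4,r2:Add2,r3:6,r4:5,r5:8
c3: CDB Add1=13; issue ADD r1<-Add1 | r0:13,r1:Add1,r2:Add2,r3:6,r4:5,r5:8
c4: CDB Add2=0; issue MUL r0<-Mul1 | r0:Mul1,r1:Add1,r2:0,r3:6,r4:5,r5:8
c5: issue ADD r3<-Add2 | r0:Mul1,r1:Add1,r2:0,r3:Add2,r4:5,r5:8
c6: CDB Add1=13; issue ADD r2<-Add1 | r0:Mul1,r1:13,r2:Add1,r3:Add2,r4:5,r5:8
c7: issue ADD r1<-Add3 | r0:Mul1,r1:Add3,r2:Add1,r3:Add2,r4:5,r5:8
c8: CDB Add2=19 | r0:Mul1,r1:Add3,r2:Add1,r3:19,r4:5,r5:8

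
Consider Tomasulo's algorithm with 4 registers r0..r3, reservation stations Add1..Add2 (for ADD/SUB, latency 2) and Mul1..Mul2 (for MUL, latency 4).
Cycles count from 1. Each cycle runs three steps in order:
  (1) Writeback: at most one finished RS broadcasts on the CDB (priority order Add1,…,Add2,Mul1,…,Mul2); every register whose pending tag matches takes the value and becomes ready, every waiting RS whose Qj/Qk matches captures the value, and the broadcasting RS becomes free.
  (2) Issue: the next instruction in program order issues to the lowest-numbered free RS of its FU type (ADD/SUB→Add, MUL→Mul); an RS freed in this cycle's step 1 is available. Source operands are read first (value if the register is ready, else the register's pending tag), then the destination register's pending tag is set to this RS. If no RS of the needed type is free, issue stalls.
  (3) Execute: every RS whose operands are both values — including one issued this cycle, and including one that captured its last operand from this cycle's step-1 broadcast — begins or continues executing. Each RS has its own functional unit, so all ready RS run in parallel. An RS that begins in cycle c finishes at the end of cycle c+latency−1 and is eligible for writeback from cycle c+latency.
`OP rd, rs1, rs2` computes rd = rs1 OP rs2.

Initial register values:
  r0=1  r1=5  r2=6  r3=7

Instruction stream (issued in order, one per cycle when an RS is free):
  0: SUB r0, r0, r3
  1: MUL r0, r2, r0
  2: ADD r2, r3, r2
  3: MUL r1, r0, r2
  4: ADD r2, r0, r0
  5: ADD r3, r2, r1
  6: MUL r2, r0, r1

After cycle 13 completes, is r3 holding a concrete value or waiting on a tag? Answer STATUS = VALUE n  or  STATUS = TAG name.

cycle 1: issue SUB r0<-Add1 // r0:Add1,r1:5,r2:6,r3:7
cycle 2: issue MUL r0<-Mul1 // r0:Mul1,r1:5,r2:6,r3:7
cycle 3: CDB Add1=-6; issue ADD r2<-Add1 // r0:Mul1,r1:5,r2:Add1,r3:7
cycle 4: issue MUL r1<-Mul2 // r0:Mul1,r1:Mul2,r2:Add1,r3:7
cycle 5: CDB Add1=13; issue ADD r2<-Add1 // r0:Mul1,r1:Mul2,r2:Add1,r3:7
cycle 6: issue ADD r3<-Add2 // r0:Mul1,r1:Mul2,r2:Add1,r3:Add2
cycle 7: CDB Mul1=-36; issue MUL r2<-Mul1 // r0:-36,r1:Mul2,r2:Mul1,r3:Add2
cycle 8: - // r0:-36,r1:Mul2,r2:Mul1,r3:Add2
cycle 9: CDB Add1=-72 // r0:-36,r1:Mul2,r2:Mul1,r3:Add2
cycle 10: - // r0:-36,r1:Mul2,r2:Mul1,r3:Add2
cycle 11: CDB Mul2=-468 // r0:-36,r1:-468,r2:Mul1,r3:Add2
cycle 12: - // r0:-36,r1:-468,r2:Mul1,r3:Add2
cycle 13: CDB Add2=-540 // r0:-36,r1:-468,r2:Mul1,r3:-540

STATUS = VALUE -540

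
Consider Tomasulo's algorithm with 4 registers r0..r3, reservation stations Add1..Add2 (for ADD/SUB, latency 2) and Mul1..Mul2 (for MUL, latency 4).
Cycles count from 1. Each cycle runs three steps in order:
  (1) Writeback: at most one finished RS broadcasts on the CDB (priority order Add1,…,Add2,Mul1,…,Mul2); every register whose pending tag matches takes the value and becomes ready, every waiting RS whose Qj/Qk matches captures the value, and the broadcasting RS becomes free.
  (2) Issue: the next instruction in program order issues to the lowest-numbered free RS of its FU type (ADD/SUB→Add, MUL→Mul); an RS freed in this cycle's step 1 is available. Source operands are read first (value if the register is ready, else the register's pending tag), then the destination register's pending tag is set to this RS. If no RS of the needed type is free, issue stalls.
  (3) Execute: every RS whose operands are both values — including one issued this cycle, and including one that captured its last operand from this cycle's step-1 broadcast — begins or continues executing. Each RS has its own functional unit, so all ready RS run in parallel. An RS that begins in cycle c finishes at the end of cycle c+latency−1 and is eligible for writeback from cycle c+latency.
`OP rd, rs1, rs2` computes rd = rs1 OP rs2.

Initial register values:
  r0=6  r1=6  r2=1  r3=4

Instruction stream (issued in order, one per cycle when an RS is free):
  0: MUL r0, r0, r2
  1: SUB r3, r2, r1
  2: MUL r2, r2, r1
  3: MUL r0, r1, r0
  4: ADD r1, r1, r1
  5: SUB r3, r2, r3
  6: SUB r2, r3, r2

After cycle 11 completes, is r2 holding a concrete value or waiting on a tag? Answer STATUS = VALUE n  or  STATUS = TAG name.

STATUS = VALUE 5

cycle 1: issue MUL r0<-Mul1 // r0:Mul1,r1:6,r2:1,r3:4
cycle 2: issue SUB r3<-Add1 // r0:Mul1,r1:6,r2:1,r3:Add1
cycle 3: issue MUL r2<-Mul2 // r0:Mul1,r1:6,r2:Mul2,r3:Add1
cycle 4: CDB Add1=-5; stall // r0:Mul1,r1:6,r2:Mul2,r3:-5
cycle 5: CDB Mul1=6; issue MUL r0<-Mul1 // r0:Mul1,r1:6,r2:Mul2,r3:-5
cycle 6: issue ADD r1<-Add1 // r0:Mul1,r1:Add1,r2:Mul2,r3:-5
cycle 7: CDB Mul2=6; issue SUB r3<-Add2 // r0:Mul1,r1:Add1,r2:6,r3:Add2
cycle 8: CDB Add1=12; issue SUB r2<-Add1 // r0:Mul1,r1:12,r2:Add1,r3:Add2
cycle 9: CDB Add2=11 // r0:Mul1,r1:12,r2:Add1,r3:11
cycle 10: CDB Mul1=36 // r0:36,r1:12,r2:Add1,r3:11
cycle 11: CDB Add1=5 // r0:36,r1:12,r2:5,r3:11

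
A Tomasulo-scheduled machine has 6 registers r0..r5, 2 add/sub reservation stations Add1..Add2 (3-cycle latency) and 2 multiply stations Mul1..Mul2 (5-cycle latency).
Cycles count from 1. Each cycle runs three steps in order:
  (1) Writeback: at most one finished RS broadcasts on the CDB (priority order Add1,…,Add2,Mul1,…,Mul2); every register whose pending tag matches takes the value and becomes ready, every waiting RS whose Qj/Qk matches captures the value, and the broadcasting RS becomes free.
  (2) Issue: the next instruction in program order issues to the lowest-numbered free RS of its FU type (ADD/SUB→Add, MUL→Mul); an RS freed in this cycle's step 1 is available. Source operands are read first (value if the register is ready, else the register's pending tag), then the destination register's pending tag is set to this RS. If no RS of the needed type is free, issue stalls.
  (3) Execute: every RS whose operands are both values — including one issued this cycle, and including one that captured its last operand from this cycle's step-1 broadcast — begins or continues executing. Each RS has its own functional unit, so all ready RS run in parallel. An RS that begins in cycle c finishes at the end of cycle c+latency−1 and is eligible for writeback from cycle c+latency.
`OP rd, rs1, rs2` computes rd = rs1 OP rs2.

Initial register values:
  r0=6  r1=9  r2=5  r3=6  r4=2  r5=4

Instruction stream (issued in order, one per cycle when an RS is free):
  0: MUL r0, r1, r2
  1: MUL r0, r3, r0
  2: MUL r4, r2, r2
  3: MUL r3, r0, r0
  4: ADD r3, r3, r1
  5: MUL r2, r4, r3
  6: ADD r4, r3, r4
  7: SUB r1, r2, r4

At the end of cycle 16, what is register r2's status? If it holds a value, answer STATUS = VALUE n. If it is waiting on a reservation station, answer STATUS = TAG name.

  c1: issue MUL r0<-Mul1  regs: r0:Mul1,r1:9,r2:5,r3:6,r4:2,r5:4
  c2: issue MUL r0<-Mul2  regs: r0:Mul2,r1:9,r2:5,r3:6,r4:2,r5:4
  c3: stall  regs: r0:Mul2,r1:9,r2:5,r3:6,r4:2,r5:4
  c4: stall  regs: r0:Mul2,r1:9,r2:5,r3:6,r4:2,r5:4
  c5: stall  regs: r0:Mul2,r1:9,r2:5,r3:6,r4:2,r5:4
  c6: CDB Mul1=45; issue MUL r4<-Mul1  regs: r0:Mul2,r1:9,r2:5,r3:6,r4:Mul1,r5:4
  c7: stall  regs: r0:Mul2,r1:9,r2:5,r3:6,r4:Mul1,r5:4
  c8: stall  regs: r0:Mul2,r1:9,r2:5,r3:6,r4:Mul1,r5:4
  c9: stall  regs: r0:Mul2,r1:9,r2:5,r3:6,r4:Mul1,r5:4
  c10: stall  regs: r0:Mul2,r1:9,r2:5,r3:6,r4:Mul1,r5:4
  c11: CDB Mul1=25; issue MUL r3<-Mul1  regs: r0:Mul2,r1:9,r2:5,r3:Mul1,r4:25,r5:4
  c12: CDB Mul2=270; issue ADD r3<-Add1  regs: r0:270,r1:9,r2:5,r3:Add1,r4:25,r5:4
  c13: issue MUL r2<-Mul2  regs: r0:270,r1:9,r2:Mul2,r3:Add1,r4:25,r5:4
  c14: issue ADD r4<-Add2  regs: r0:270,r1:9,r2:Mul2,r3:Add1,r4:Add2,r5:4
  c15: stall  regs: r0:270,r1:9,r2:Mul2,r3:Add1,r4:Add2,r5:4
  c16: stall  regs: r0:270,r1:9,r2:Mul2,r3:Add1,r4:Add2,r5:4

STATUS = TAG Mul2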